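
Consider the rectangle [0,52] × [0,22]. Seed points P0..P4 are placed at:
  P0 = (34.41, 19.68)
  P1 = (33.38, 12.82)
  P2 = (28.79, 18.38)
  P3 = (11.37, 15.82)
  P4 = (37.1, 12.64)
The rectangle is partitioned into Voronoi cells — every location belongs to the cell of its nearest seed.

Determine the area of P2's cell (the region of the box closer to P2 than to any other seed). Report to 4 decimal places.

1. box [0,52]×[0,22]: [(0, 0) (52, 0) (52, 22) (0, 22)]
2. ⊥bis P2·P0 via (31.6,19.03): [(0, 0) (36.002, 0) (30.913, 22) (0, 22)]  |A|=736.0644
3. ⊥bis P2·P1 via (31.085,15.6): [(0, 0) (12.1883, 0) (32.1836, 16.507) (30.913, 22) (0, 22)]  |A|=539.5187
4. ⊥bis P2·P3 via (20.08,17.1): [(21.4673, 7.6602) (32.1836, 16.507) (30.913, 22) (19.3599, 22)]  |A|=117.8879
5. ⊥bis P2·P4 via (32.945,15.51): [(21.4673, 7.6602) (32.1836, 16.507) (30.913, 22) (19.3599, 22)]  |A|=117.8879
6. canonical 4-gon: [(21.4673, 7.6602) (32.1836, 16.507) (30.913, 22) (19.3599, 22)]
7. shoelace: 117.8879

Area of P2's cell: 117.8879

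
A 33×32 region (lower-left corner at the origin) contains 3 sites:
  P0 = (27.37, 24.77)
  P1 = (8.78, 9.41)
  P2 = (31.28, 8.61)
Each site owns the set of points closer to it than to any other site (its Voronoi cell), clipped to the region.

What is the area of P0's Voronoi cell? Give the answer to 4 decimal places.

1. box [0,33]×[0,32]: [(0, 0) (33, 0) (33, 32) (0, 32)]
2. ⊥bis P0·P1 via (18.075,17.09): [(32.1956, 0) (33, 0) (33, 32) (5.7556, 32)]  |A|=448.7804
3. ⊥bis P0·P2 via (29.325,16.69): [(20.2248, 14.4882) (33, 17.5792) (33, 32) (5.7556, 32)]  |A|=330.6644
4. canonical 4-gon: [(20.2248, 14.4882) (33, 17.5792) (33, 32) (5.7556, 32)]
5. shoelace: 330.6644

Area of P0's cell: 330.6644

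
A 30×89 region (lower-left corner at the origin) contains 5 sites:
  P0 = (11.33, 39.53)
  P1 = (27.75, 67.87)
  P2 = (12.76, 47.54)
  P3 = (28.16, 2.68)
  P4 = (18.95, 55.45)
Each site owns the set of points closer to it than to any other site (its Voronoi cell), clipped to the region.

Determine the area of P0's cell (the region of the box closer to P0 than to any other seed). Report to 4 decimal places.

Area of P0's cell: 722.0872

1. box [0,30]×[0,89]: [(0, 0) (30, 0) (30, 89) (0, 89)]
2. ⊥bis P0·P1 via (19.54,53.7): [(0, 65.0213) (0, 0) (30, 0) (30, 47.6395)]  |A|=1689.9133
3. ⊥bis P0·P2 via (12.045,43.535): [(0, 45.6854) (0, 0) (30, 0) (30, 40.3296)]  |A|=1290.2236
4. ⊥bis P0·P3 via (19.745,21.105): [(0, 45.6854) (0, 12.0871) (30, 25.7886) (30, 40.3296)]  |A|=722.0872
5. ⊥bis P0·P4 via (15.14,47.49): [(0, 45.6854) (0, 12.0871) (30, 25.7886) (30, 40.3296)]  |A|=722.0872
6. canonical 4-gon: [(0, 45.6854) (0, 12.0871) (30, 25.7886) (30, 40.3296)]
7. shoelace: 722.0872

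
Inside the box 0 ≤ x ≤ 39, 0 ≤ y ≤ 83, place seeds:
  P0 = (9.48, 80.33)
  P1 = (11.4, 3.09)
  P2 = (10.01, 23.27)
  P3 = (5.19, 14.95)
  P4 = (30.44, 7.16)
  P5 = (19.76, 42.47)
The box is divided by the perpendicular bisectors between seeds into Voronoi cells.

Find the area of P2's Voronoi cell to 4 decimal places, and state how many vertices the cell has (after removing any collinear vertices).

1. box [0,39]×[0,83]: [(0, 0) (39, 0) (39, 83) (0, 83)]
2. ⊥bis P2·P0 via (9.745,51.8): [(0, 51.7095) (0, 0) (39, 0) (39, 52.0717)]  |A|=2023.7338
3. ⊥bis P2·P1 via (10.705,13.18): [(0, 51.7095) (0, 12.4426) (39, 15.129) (39, 52.0717)]  |A|=1486.0875
4. ⊥bis P2·P3 via (7.6,19.11): [(0, 51.7095) (0, 23.5129) (17.0783, 13.619) (39, 15.129) (39, 52.0717)]  |A|=1391.5573
5. ⊥bis P2·P4 via (20.225,15.215): [(0, 51.7095) (0, 23.5129) (17.0783, 13.619) (19.0749, 13.7565) (39, 39.0246) (39, 52.0717)]  |A|=1153.4957
6. ⊥bis P2·P5 via (14.885,32.87): [(0, 40.4288) (0, 23.5129) (17.0783, 13.619) (19.0749, 13.7565) (28.6392, 25.8855)]  |A|=415.6158
7. canonical 5-gon: [(0, 40.4288) (0, 23.5129) (17.0783, 13.619) (19.0749, 13.7565) (28.6392, 25.8855)]
8. shoelace: 415.6158

Area of P2's cell: 415.6158 (5 vertices)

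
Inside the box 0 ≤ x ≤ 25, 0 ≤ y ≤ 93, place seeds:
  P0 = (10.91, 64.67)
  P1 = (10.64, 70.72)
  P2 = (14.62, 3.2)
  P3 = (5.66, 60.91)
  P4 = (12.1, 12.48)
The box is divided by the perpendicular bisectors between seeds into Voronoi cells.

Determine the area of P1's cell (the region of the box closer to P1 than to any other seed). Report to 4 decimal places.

Area of P1's cell: 623.9125

1. box [0,25]×[0,93]: [(0, 0) (25, 0) (25, 93) (0, 93)]
2. ⊥bis P1·P0 via (10.775,67.695): [(0, 67.2141) (25, 68.3298) (25, 93) (0, 93)]  |A|=630.7004
3. ⊥bis P1·P2 via (12.63,36.96): [(0, 67.2141) (25, 68.3298) (25, 93) (0, 93)]  |A|=630.7004
4. ⊥bis P1·P3 via (8.15,65.815): [(0, 69.9523) (4.958, 67.4354) (25, 68.3298) (25, 93) (0, 93)]  |A|=623.9125
5. ⊥bis P1·P4 via (11.37,41.6): [(0, 69.9523) (4.958, 67.4354) (25, 68.3298) (25, 93) (0, 93)]  |A|=623.9125
6. canonical 5-gon: [(0, 69.9523) (4.958, 67.4354) (25, 68.3298) (25, 93) (0, 93)]
7. shoelace: 623.9125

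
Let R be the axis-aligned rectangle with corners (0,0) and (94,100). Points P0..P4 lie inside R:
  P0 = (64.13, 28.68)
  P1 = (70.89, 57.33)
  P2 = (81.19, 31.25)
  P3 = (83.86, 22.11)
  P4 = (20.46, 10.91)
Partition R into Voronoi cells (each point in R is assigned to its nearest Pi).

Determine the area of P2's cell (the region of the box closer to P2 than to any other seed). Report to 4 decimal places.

1. box [0,94]×[0,100]: [(0, 0) (94, 0) (94, 100) (0, 100)]
2. ⊥bis P2·P0 via (72.66,29.965): [(77.1741, 0) (94, 0) (94, 100) (62.1096, 100)]  |A|=2435.8168
3. ⊥bis P2·P1 via (76.04,44.29): [(70.813, 42.2257) (77.1741, 0) (94, 0) (94, 51.3831)]  |A|=950.953
4. ⊥bis P2·P3 via (82.525,26.68): [(70.813, 42.2257) (73.5498, 24.0582) (94, 30.0321) (94, 51.3831)]  |A|=441.4718
5. ⊥bis P2·P4 via (50.825,21.08): [(70.813, 42.2257) (73.5498, 24.0582) (94, 30.0321) (94, 51.3831)]  |A|=441.4718
6. canonical 4-gon: [(70.813, 42.2257) (73.5498, 24.0582) (94, 30.0321) (94, 51.3831)]
7. shoelace: 441.4718

Area of P2's cell: 441.4718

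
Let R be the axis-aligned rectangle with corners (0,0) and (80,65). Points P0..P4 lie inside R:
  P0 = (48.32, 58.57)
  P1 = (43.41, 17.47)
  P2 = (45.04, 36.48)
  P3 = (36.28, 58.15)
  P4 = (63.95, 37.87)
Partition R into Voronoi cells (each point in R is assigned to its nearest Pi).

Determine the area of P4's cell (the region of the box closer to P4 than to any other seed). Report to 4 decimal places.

Area of P4's cell: 1084.6466

1. box [0,80]×[0,65]: [(0, 0) (80, 0) (80, 65) (0, 65)]
2. ⊥bis P4·P0 via (56.135,48.22): [(0, 5.834) (0, 0) (80, 0) (80, 65) (78.358, 65)]  |A|=2881.9346
3. ⊥bis P4·P1 via (53.68,27.67): [(43.0688, 38.3541) (80, 1.1694) (80, 65) (78.358, 65)]  |A|=1200.5476
4. ⊥bis P4·P2 via (54.495,37.175): [(53.8121, 46.466) (55.3147, 26.0241) (80, 1.1694) (80, 65) (78.358, 65)]  |A|=1084.6466
5. ⊥bis P4·P3 via (50.115,48.01): [(53.8121, 46.466) (55.3147, 26.0241) (80, 1.1694) (80, 65) (78.358, 65)]  |A|=1084.6466
6. canonical 5-gon: [(53.8121, 46.466) (55.3147, 26.0241) (80, 1.1694) (80, 65) (78.358, 65)]
7. shoelace: 1084.6466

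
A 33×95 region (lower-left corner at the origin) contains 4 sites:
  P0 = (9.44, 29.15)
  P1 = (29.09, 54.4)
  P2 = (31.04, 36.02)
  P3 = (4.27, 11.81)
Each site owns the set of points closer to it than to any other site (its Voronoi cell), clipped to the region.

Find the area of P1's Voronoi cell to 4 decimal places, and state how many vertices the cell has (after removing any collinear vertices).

1. box [0,33]×[0,95]: [(0, 0) (33, 0) (33, 95) (0, 95)]
2. ⊥bis P1·P0 via (19.265,41.775): [(0, 56.7674) (33, 31.0862) (33, 95) (0, 95)]  |A|=1685.4165
3. ⊥bis P1·P2 via (30.065,45.21): [(0, 56.7674) (16.6763, 43.7895) (33, 45.5214) (33, 95) (0, 95)]  |A|=1567.5988
4. ⊥bis P1·P3 via (16.68,33.105): [(0, 56.7674) (16.6763, 43.7895) (33, 45.5214) (33, 95) (0, 95)]  |A|=1567.5988
5. canonical 5-gon: [(0, 56.7674) (16.6763, 43.7895) (33, 45.5214) (33, 95) (0, 95)]
6. shoelace: 1567.5988

Area of P1's cell: 1567.5988 (5 vertices)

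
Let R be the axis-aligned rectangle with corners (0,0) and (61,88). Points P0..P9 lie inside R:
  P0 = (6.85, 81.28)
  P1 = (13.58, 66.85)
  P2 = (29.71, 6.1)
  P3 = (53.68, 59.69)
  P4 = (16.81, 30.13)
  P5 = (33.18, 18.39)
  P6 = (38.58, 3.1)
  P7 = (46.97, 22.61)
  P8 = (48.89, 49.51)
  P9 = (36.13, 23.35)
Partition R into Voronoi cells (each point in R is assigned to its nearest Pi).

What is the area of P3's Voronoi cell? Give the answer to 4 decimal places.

1. box [0,61]×[0,88]: [(0, 0) (61, 0) (61, 88) (0, 88)]
2. ⊥bis P3·P0 via (30.265,70.485): [(0, 4.8384) (0, 0) (61, 0) (61, 88) (38.3399, 88)]  |A|=3773.7953
3. ⊥bis P3·P1 via (33.63,63.27): [(37.8596, 86.9582) (22.3329, 0) (61, 0) (61, 88) (38.3399, 88)]  |A|=2711.1908
4. ⊥bis P3·P2 via (41.695,32.895): [(37.8596, 86.9582) (29.204, 38.482) (61, 24.2602) (61, 88) (38.3399, 88)]  |A|=1581.5089
5. ⊥bis P3·P4 via (35.245,44.91): [(37.8596, 86.9582) (31.243, 49.9016) (46.6574, 30.6754) (61, 24.2602) (61, 88) (38.3399, 88)]  |A|=1473.8947
6. ⊥bis P3·P5 via (43.43,39.04): [(37.8596, 86.9582) (31.243, 49.9016) (37.6517, 41.9082) (61, 30.3188) (61, 88) (38.3399, 88)]  |A|=1351.4982
7. ⊥bis P3·P6 via (46.13,31.395): [(37.8596, 86.9582) (31.243, 49.9016) (37.6517, 41.9082) (61, 30.3188) (61, 88) (38.3399, 88)]  |A|=1351.4982
8. ⊥bis P3·P7 via (50.325,41.15): [(37.8596, 86.9582) (31.243, 49.9016) (36.212, 43.7039) (61, 39.2183) (61, 88) (38.3399, 88)]  |A|=1228.5776
9. ⊥bis P3·P8 via (51.285,54.6): [(37.8596, 86.9582) (33.5702, 62.9353) (61, 50.0288) (61, 88) (38.3399, 88)]  |A|=808.2889
10. ⊥bis P3·P9 via (44.905,41.52): [(37.8596, 86.9582) (33.5702, 62.9353) (61, 50.0288) (61, 88) (38.3399, 88)]  |A|=808.2889
11. canonical 5-gon: [(37.8596, 86.9582) (33.5702, 62.9353) (61, 50.0288) (61, 88) (38.3399, 88)]
12. shoelace: 808.2889

Area of P3's cell: 808.2889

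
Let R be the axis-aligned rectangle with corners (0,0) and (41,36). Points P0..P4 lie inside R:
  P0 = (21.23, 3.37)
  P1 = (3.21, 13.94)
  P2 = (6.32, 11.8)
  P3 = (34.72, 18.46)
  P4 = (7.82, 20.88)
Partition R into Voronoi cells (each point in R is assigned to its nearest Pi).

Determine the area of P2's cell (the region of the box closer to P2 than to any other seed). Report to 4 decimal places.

Area of P2's cell: 183.0511

1. box [0,41]×[0,36]: [(0, 0) (41, 0) (41, 36) (0, 36)]
2. ⊥bis P2·P0 via (13.775,7.585): [(0, 0) (9.4865, 0) (29.8406, 36) (0, 36)]  |A|=707.8882
3. ⊥bis P2·P1 via (4.765,12.87): [(0, 5.9452) (0, 0) (9.4865, 0) (29.8406, 36) (20.6808, 36)]  |A|=397.1089
4. ⊥bis P2·P3 via (20.52,15.13): [(16.9107, 30.521) (0, 5.9452) (0, 0) (9.4865, 0) (19.7932, 18.2293)]  |A|=284.6535
5. ⊥bis P2·P4 via (7.07,16.34): [(7.1443, 16.3277) (0, 5.9452) (0, 0) (9.4865, 0) (17.7294, 14.5791)]  |A|=183.0511
6. canonical 5-gon: [(7.1443, 16.3277) (0, 5.9452) (0, 0) (9.4865, 0) (17.7294, 14.5791)]
7. shoelace: 183.0511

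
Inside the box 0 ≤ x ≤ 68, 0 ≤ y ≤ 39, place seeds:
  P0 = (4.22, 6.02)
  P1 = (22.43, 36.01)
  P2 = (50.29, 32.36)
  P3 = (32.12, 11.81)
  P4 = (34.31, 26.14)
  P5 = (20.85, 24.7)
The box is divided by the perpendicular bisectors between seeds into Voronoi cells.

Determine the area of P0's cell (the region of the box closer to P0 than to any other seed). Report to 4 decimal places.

Area of P0's cell: 342.8854

1. box [0,68]×[0,39]: [(0, 0) (68, 0) (68, 39) (0, 39)]
2. ⊥bis P0·P1 via (13.325,21.015): [(0, 29.106) (0, 0) (47.9345, 0)]  |A|=697.5908
3. ⊥bis P0·P2 via (27.255,19.19): [(33.0643, 9.0293) (0, 29.106) (0, 0) (38.2267, 0)]  |A|=653.7633
4. ⊥bis P0·P3 via (18.17,8.915): [(15.9954, 19.3935) (0, 29.106) (0, 0) (20.0201, 0)]  |A|=426.9113
5. ⊥bis P0·P4 via (19.265,16.08): [(15.9954, 19.3935) (0, 29.106) (0, 0) (20.0201, 0)]  |A|=426.9113
6. ⊥bis P0·P5 via (12.535,15.36): [(17.8064, 10.6671) (0, 26.5194) (0, 0) (20.0201, 0)]  |A|=342.8854
7. canonical 4-gon: [(17.8064, 10.6671) (0, 26.5194) (0, 0) (20.0201, 0)]
8. shoelace: 342.8854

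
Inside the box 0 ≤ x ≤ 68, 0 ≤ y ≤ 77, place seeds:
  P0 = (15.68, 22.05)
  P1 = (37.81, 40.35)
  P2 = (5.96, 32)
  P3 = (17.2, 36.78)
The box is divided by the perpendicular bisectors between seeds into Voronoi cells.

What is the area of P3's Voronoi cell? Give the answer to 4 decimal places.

1. box [0,68]×[0,77]: [(0, 0) (68, 0) (68, 77) (0, 77)]
2. ⊥bis P3·P0 via (16.44,29.415): [(0, 31.1115) (68, 24.0945) (68, 77) (0, 77)]  |A|=3358.998
3. ⊥bis P3·P1 via (27.505,38.565): [(0, 31.1115) (29.3202, 28.0859) (20.8474, 77) (0, 77)]  |A|=1182.596
4. ⊥bis P3·P2 via (11.58,34.39): [(0, 61.62) (13.5697, 29.7112) (29.3202, 28.0859) (20.8474, 77) (0, 77)]  |A|=975.5997
5. canonical 5-gon: [(0, 61.62) (13.5697, 29.7112) (29.3202, 28.0859) (20.8474, 77) (0, 77)]
6. shoelace: 975.5997

Area of P3's cell: 975.5997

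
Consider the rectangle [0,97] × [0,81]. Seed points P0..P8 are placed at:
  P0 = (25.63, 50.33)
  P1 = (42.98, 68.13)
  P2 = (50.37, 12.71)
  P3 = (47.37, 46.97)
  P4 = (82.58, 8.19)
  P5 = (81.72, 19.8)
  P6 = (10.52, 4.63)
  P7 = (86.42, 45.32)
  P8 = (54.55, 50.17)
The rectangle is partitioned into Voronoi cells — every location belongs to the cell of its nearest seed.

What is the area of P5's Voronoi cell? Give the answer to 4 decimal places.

1. box [0,97]×[0,81]: [(0, 0) (97, 0) (97, 81) (0, 81)]
2. ⊥bis P5·P0 via (53.675,35.065): [(34.589, 0) (97, 0) (97, 81) (78.6776, 81)]  |A|=3269.7034
3. ⊥bis P5·P1 via (62.35,43.965): [(55.5544, 38.5178) (34.589, 0) (97, 0) (97, 71.7395)]  |A|=2688.6117
4. ⊥bis P5·P2 via (66.045,16.255): [(60.1729, 42.2199) (69.7212, 0) (97, 0) (97, 71.7395)]  |A|=1896.8338
5. ⊥bis P5·P3 via (64.545,33.385): [(91.214, 67.1016) (62.6988, 31.0509) (69.7212, 0) (97, 0) (97, 71.7395)]  |A|=1692.061
6. ⊥bis P5·P4 via (82.15,13.995): [(91.214, 67.1016) (62.6988, 31.0509) (66.813, 12.8589) (97, 15.095) (97, 71.7395)]  |A|=1288.8367
7. ⊥bis P5·P6 via (46.12,12.215): [(91.214, 67.1016) (62.6988, 31.0509) (66.813, 12.8589) (97, 15.095) (97, 71.7395)]  |A|=1288.8367
8. ⊥bis P5·P7 via (84.07,32.56): [(66.458, 35.8036) (62.6988, 31.0509) (66.813, 12.8589) (97, 15.095) (97, 30.1787)]  |A|=621.025
9. ⊥bis P5·P8 via (68.135,34.985): [(68.6075, 35.4077) (62.8736, 30.278) (66.813, 12.8589) (97, 15.095) (97, 30.1787)]  |A|=612.5088
10. canonical 5-gon: [(68.6075, 35.4077) (62.8736, 30.278) (66.813, 12.8589) (97, 15.095) (97, 30.1787)]
11. shoelace: 612.5088

Area of P5's cell: 612.5088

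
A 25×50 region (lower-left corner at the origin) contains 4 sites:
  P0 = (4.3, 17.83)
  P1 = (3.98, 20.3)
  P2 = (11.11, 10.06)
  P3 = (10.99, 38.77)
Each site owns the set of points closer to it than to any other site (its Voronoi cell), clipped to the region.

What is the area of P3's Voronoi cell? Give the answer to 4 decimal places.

Area of P3's cell: 555.9320

1. box [0,25]×[0,50]: [(0, 0) (25, 0) (25, 50) (0, 50)]
2. ⊥bis P3·P0 via (7.645,28.3): [(0, 30.7425) (25, 22.7554) (25, 50) (0, 50)]  |A|=581.2774
3. ⊥bis P3·P1 via (7.485,29.535): [(0, 32.3758) (25, 22.8875) (25, 50) (0, 50)]  |A|=559.2091
4. ⊥bis P3·P2 via (11.05,24.415): [(0, 32.3758) (20.8671, 24.456) (25, 24.4733) (25, 50) (0, 50)]  |A|=555.932
5. canonical 5-gon: [(0, 32.3758) (20.8671, 24.456) (25, 24.4733) (25, 50) (0, 50)]
6. shoelace: 555.932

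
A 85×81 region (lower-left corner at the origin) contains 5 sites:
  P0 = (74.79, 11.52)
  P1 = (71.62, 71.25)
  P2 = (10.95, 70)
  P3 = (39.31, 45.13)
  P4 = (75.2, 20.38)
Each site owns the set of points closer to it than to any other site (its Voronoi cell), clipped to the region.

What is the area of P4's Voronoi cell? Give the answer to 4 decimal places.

1. box [0,85]×[0,81]: [(0, 0) (85, 0) (85, 81) (0, 81)]
2. ⊥bis P4·P0 via (74.995,15.95): [(0, 19.4204) (85, 15.487) (85, 81) (0, 81)]  |A|=5401.4339
3. ⊥bis P4·P1 via (73.41,45.815): [(0, 40.6487) (0, 19.4204) (85, 15.487) (85, 46.6307)]  |A|=2225.8079
4. ⊥bis P4·P2 via (43.075,45.19): [(41.8419, 43.5934) (22.3737, 18.3851) (85, 15.487) (85, 46.6307)]  |A|=1489.6116
5. ⊥bis P4·P3 via (57.255,32.755): [(65.8966, 45.2862) (46.5731, 17.2652) (85, 15.487) (85, 46.6307)]  |A|=853.0345
6. canonical 4-gon: [(65.8966, 45.2862) (46.5731, 17.2652) (85, 15.487) (85, 46.6307)]
7. shoelace: 853.0345

Area of P4's cell: 853.0345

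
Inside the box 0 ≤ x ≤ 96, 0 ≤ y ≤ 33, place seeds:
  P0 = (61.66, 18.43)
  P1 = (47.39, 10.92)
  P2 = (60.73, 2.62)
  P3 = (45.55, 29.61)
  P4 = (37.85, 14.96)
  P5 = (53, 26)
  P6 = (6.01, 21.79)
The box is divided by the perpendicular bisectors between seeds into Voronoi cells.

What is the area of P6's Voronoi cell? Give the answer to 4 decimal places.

Area of P6's cell: 709.7692

1. box [0,96]×[0,33]: [(0, 0) (96, 0) (96, 33) (0, 33)]
2. ⊥bis P6·P0 via (33.835,20.11): [(0, 0) (32.6208, 0) (34.6133, 33) (0, 33)]  |A|=1109.3622
3. ⊥bis P6·P1 via (26.7,16.355): [(0, 0) (22.4037, 0) (31.0724, 33) (0, 33)]  |A|=882.357
4. ⊥bis P6·P2 via (33.37,12.205): [(0, 0) (22.4037, 0) (31.0724, 33) (0, 33)]  |A|=882.357
5. ⊥bis P6·P3 via (25.78,25.7): [(0, 0) (22.4037, 0) (27.2295, 18.3708) (24.3362, 33) (0, 33)]  |A|=833.0845
6. ⊥bis P6·P4 via (21.93,18.375): [(0, 0) (17.9884, 0) (24.6869, 31.227) (24.3362, 33) (0, 33)]  |A|=709.7692
7. ⊥bis P6·P5 via (29.505,23.895): [(0, 0) (17.9884, 0) (24.6869, 31.227) (24.3362, 33) (0, 33)]  |A|=709.7692
8. canonical 5-gon: [(0, 0) (17.9884, 0) (24.6869, 31.227) (24.3362, 33) (0, 33)]
9. shoelace: 709.7692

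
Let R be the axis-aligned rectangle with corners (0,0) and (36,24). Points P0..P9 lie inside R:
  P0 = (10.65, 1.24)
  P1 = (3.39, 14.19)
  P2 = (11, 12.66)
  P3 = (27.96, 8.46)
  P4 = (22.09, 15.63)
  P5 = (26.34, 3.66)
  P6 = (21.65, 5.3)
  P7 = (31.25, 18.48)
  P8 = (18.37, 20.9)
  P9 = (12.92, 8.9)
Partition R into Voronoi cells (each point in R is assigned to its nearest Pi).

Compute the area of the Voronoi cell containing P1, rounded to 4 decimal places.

Area of P1's cell: 137.1805

1. box [0,36]×[0,24]: [(0, 0) (36, 0) (36, 24) (0, 24)]
2. ⊥bis P1·P0 via (7.02,7.715): [(0, 3.7795) (36, 23.9617) (36, 24) (0, 24)]  |A|=364.659
3. ⊥bis P1·P2 via (7.195,13.425): [(0, 3.7795) (5.9234, 7.1002) (9.3211, 24) (0, 24)]  |A|=138.6495
4. ⊥bis P1·P3 via (15.675,11.325): [(0, 3.7795) (5.9234, 7.1002) (9.3211, 24) (0, 24)]  |A|=138.6495
5. ⊥bis P1·P4 via (12.74,14.91): [(0, 3.7795) (5.9234, 7.1002) (9.3211, 24) (0, 24)]  |A|=138.6495
6. ⊥bis P1·P5 via (14.865,8.925): [(0, 3.7795) (5.9234, 7.1002) (9.3211, 24) (0, 24)]  |A|=138.6495
7. ⊥bis P1·P6 via (12.52,9.745): [(0, 3.7795) (5.9234, 7.1002) (9.3211, 24) (0, 24)]  |A|=138.6495
8. ⊥bis P1·P7 via (17.32,16.335): [(0, 3.7795) (5.9234, 7.1002) (9.3211, 24) (0, 24)]  |A|=138.6495
9. ⊥bis P1·P8 via (10.88,17.545): [(0, 3.7795) (5.9234, 7.1002) (8.9083, 21.9468) (7.9886, 24) (0, 24)]  |A|=137.2815
10. ⊥bis P1·P9 via (8.155,11.545): [(0, 3.7795) (5.5813, 6.9084) (6.0572, 7.7658) (8.9083, 21.9468) (7.9886, 24) (0, 24)]  |A|=137.1805
11. canonical 6-gon: [(0, 3.7795) (5.5813, 6.9084) (6.0572, 7.7658) (8.9083, 21.9468) (7.9886, 24) (0, 24)]
12. shoelace: 137.1805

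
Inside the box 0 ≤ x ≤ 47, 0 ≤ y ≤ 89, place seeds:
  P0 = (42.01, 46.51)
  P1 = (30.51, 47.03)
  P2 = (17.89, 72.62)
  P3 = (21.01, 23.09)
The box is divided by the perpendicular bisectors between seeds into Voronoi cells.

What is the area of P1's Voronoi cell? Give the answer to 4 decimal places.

Area of P1's cell: 682.3994

1. box [0,47]×[0,89]: [(0, 0) (47, 0) (47, 89) (0, 89)]
2. ⊥bis P1·P0 via (36.26,46.77): [(0, 0) (34.1452, 0) (38.1695, 89) (0, 89)]  |A|=3218.0047
3. ⊥bis P1·P2 via (24.2,59.825): [(0, 47.8905) (0, 0) (34.1452, 0) (37.1388, 66.2059)]  |A|=2019.6057
4. ⊥bis P1·P3 via (25.76,35.06): [(0, 47.8905) (0, 45.2822) (35.5548, 31.1732) (37.1388, 66.2059)]  |A|=682.3994
5. canonical 4-gon: [(0, 47.8905) (0, 45.2822) (35.5548, 31.1732) (37.1388, 66.2059)]
6. shoelace: 682.3994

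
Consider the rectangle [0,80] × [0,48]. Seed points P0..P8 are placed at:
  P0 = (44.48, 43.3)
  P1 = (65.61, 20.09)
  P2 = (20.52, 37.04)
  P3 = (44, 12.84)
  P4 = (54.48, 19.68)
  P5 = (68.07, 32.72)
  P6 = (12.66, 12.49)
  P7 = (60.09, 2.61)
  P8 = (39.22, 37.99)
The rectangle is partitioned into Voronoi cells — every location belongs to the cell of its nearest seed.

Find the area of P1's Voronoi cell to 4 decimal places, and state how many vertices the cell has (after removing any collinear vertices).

1. box [0,80]×[0,48]: [(0, 0) (80, 0) (80, 48) (0, 48)]
2. ⊥bis P1·P0 via (55.045,31.695): [(20.23, 0) (80, 0) (80, 48) (72.955, 48)]  |A|=1603.5591
3. ⊥bis P1·P2 via (43.065,28.565): [(38.6208, 16.7427) (32.327, 0) (80, 0) (80, 48) (72.955, 48)]  |A|=1502.291
4. ⊥bis P1·P3 via (54.805,16.465): [(50.9471, 27.9643) (60.3289, 0) (80, 0) (80, 48) (72.955, 48)]  |A|=1042.8903
5. ⊥bis P1·P4 via (60.045,19.885): [(59.4618, 35.716) (60.7775, 0) (80, 0) (80, 48) (72.955, 48)]  |A|=879.4616
6. ⊥bis P1·P5 via (66.84,26.405): [(59.754, 27.7852) (60.7775, 0) (80, 0) (80, 23.8418)]  |A|=508.4006
7. ⊥bis P1·P6 via (39.135,16.29): [(59.754, 27.7852) (60.7775, 0) (80, 0) (80, 23.8418)]  |A|=508.4006
8. ⊥bis P1·P7 via (62.85,11.35): [(59.754, 27.7852) (60.3301, 12.1458) (80, 5.9342) (80, 23.8418)]  |A|=333.3021
9. ⊥bis P1·P8 via (52.415,29.04): [(59.754, 27.7852) (60.3301, 12.1458) (80, 5.9342) (80, 23.8418)]  |A|=333.3021
10. canonical 4-gon: [(59.754, 27.7852) (60.3301, 12.1458) (80, 5.9342) (80, 23.8418)]
11. shoelace: 333.3021

Area of P1's cell: 333.3021 (4 vertices)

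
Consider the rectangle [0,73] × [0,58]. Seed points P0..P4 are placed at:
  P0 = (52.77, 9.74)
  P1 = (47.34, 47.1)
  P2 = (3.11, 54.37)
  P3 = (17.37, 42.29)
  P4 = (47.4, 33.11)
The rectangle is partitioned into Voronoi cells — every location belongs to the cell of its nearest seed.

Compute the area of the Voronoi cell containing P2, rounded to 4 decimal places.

Area of P2's cell: 200.5179

1. box [0,73]×[0,58]: [(0, 0) (73, 0) (73, 58) (0, 58)]
2. ⊥bis P2·P0 via (27.94,32.055): [(0, 0.966) (51.2571, 58) (0, 58)]  |A|=1461.6967
3. ⊥bis P2·P1 via (25.225,50.735): [(0, 0.966) (20.8597, 24.1767) (26.4191, 58) (0, 58)]  |A|=1041.646
4. ⊥bis P2·P3 via (10.24,48.33): [(0, 36.2421) (18.4317, 58) (0, 58)]  |A|=200.5179
5. ⊥bis P2·P4 via (25.255,43.74): [(0, 36.2421) (18.4317, 58) (0, 58)]  |A|=200.5179
6. canonical 3-gon: [(0, 36.2421) (18.4317, 58) (0, 58)]
7. shoelace: 200.5179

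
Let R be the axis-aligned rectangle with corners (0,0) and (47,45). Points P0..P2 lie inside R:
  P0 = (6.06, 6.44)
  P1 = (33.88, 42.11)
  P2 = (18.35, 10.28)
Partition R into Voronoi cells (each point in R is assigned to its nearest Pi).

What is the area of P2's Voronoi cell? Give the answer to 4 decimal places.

Area of P2's cell: 953.0733

1. box [0,47]×[0,45]: [(0, 0) (47, 0) (47, 45) (0, 45)]
2. ⊥bis P2·P0 via (12.205,8.36): [(14.8171, 0) (47, 0) (47, 45) (0.7569, 45)]  |A|=1764.5864
3. ⊥bis P2·P1 via (26.115,26.195): [(3.1282, 37.4103) (14.8171, 0) (47, 0) (47, 16.0051)]  |A|=953.0733
4. canonical 4-gon: [(3.1282, 37.4103) (14.8171, 0) (47, 0) (47, 16.0051)]
5. shoelace: 953.0733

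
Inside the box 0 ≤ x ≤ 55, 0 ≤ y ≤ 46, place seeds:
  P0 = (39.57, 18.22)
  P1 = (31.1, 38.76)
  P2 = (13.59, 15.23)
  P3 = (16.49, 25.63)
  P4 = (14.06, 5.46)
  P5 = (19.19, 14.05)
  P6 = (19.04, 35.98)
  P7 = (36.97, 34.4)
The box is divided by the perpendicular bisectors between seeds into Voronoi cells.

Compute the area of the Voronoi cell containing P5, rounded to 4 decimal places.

Area of P5's cell: 213.1755

1. box [0,55]×[0,46]: [(0, 0) (55, 0) (55, 46) (0, 46)]
2. ⊥bis P5·P0 via (29.38,16.135): [(0, 0) (32.6814, 0) (23.2693, 46) (0, 46)]  |A|=1286.8655
3. ⊥bis P5·P1 via (25.145,26.405): [(0, 38.5247) (0, 0) (32.6814, 0) (27.5121, 25.2641)]  |A|=942.7799
4. ⊥bis P5·P2 via (16.39,14.64): [(19.4477, 29.1511) (13.3051, 0) (32.6814, 0) (27.5121, 25.2641)]  |A|=374.2427
5. ⊥bis P5·P3 via (17.84,19.84): [(17.4674, 19.7531) (13.3051, 0) (32.6814, 0) (28.131, 22.2394)]  |A|=315.6037
6. ⊥bis P5·P4 via (16.625,9.755): [(17.4674, 19.7531) (15.502, 10.4257) (32.6427, 0.1891) (28.131, 22.2394)]  |A|=213.1755
7. ⊥bis P5·P6 via (19.115,25.015): [(17.4674, 19.7531) (15.502, 10.4257) (32.6427, 0.1891) (28.131, 22.2394)]  |A|=213.1755
8. ⊥bis P5·P7 via (28.08,24.225): [(17.4674, 19.7531) (15.502, 10.4257) (32.6427, 0.1891) (28.131, 22.2394)]  |A|=213.1755
9. canonical 4-gon: [(17.4674, 19.7531) (15.502, 10.4257) (32.6427, 0.1891) (28.131, 22.2394)]
10. shoelace: 213.1755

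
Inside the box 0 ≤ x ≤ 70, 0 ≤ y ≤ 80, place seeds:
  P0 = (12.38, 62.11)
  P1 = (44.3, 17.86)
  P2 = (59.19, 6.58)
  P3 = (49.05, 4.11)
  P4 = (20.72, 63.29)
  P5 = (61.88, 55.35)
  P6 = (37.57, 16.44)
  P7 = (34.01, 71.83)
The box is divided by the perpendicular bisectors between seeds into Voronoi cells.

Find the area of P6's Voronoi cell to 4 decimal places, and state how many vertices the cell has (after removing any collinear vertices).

1. box [0,70]×[0,80]: [(0, 0) (70, 0) (70, 80) (0, 80)]
2. ⊥bis P6·P0 via (24.975,39.275): [(0, 25.4996) (0, 0) (70, 0) (70, 64.1092)]  |A|=3136.3111
3. ⊥bis P6·P1 via (40.935,17.15): [(35.0896, 44.8539) (0, 25.4996) (0, 0) (44.5536, 0)]  |A|=1446.5864
4. ⊥bis P6·P2 via (48.38,11.51): [(44.1035, 2.133) (35.0896, 44.8539) (0, 25.4996) (0, 0) (43.1308, 0)]  |A|=1445.069
5. ⊥bis P6·P3 via (43.31,10.275): [(42.5374, 9.5556) (35.0896, 44.8539) (0, 25.4996) (0, 0) (32.2742, 0)]  |A|=1387.9179
6. ⊥bis P6·P4 via (29.145,39.865): [(42.5374, 9.5556) (35.6487, 42.2041) (20.2343, 36.6602) (0, 25.4996) (0, 0) (32.2742, 0)]  |A|=1365.9459
7. ⊥bis P6·P5 via (49.725,35.895): [(42.5374, 9.5556) (35.6487, 42.2041) (20.2343, 36.6602) (0, 25.4996) (0, 0) (32.2742, 0)]  |A|=1365.9459
8. ⊥bis P6·P7 via (35.79,44.135): [(42.5374, 9.5556) (35.6487, 42.2041) (20.2343, 36.6602) (0, 25.4996) (0, 0) (32.2742, 0)]  |A|=1365.9459
9. canonical 6-gon: [(42.5374, 9.5556) (35.6487, 42.2041) (20.2343, 36.6602) (0, 25.4996) (0, 0) (32.2742, 0)]
10. shoelace: 1365.9459

Area of P6's cell: 1365.9459 (6 vertices)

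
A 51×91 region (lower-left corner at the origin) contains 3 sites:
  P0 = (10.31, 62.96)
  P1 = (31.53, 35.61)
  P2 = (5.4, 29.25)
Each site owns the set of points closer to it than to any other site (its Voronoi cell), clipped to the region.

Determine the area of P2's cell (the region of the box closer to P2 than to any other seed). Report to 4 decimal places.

Area of P2's cell: 957.0523

1. box [0,51]×[0,91]: [(0, 0) (51, 0) (51, 91) (0, 91)]
2. ⊥bis P2·P0 via (7.855,46.105): [(0, 47.2491) (0, 0) (51, 0) (51, 39.8208)]  |A|=2220.2816
3. ⊥bis P2·P1 via (18.465,32.43): [(15.4042, 45.0054) (0, 47.2491) (0, 0) (26.3584, 0)]  |A|=957.0523
4. canonical 4-gon: [(15.4042, 45.0054) (0, 47.2491) (0, 0) (26.3584, 0)]
5. shoelace: 957.0523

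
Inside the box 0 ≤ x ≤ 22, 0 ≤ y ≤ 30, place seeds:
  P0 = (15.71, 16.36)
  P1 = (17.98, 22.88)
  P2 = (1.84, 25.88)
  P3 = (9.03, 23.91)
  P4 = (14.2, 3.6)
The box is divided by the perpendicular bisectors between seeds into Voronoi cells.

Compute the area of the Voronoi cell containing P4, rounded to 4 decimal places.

Area of P4's cell: 228.2139

1. box [0,22]×[0,30]: [(0, 0) (22, 0) (22, 30) (0, 30)]
2. ⊥bis P4·P0 via (14.955,9.98): [(0, 11.7498) (0, 0) (22, 0) (22, 9.1463)]  |A|=229.8566
3. ⊥bis P4·P1 via (16.09,13.24): [(0, 11.7498) (0, 0) (22, 0) (22, 9.1463)]  |A|=229.8566
4. ⊥bis P4·P2 via (8.02,14.74): [(2.1675, 11.4933) (0, 10.2908) (0, 0) (22, 0) (22, 9.1463)]  |A|=228.2756
5. ⊥bis P4·P3 via (11.615,13.755): [(2.5514, 11.4478) (1.6905, 11.2287) (0, 10.2908) (0, 0) (22, 0) (22, 9.1463)]  |A|=228.2139
6. canonical 6-gon: [(2.5514, 11.4478) (1.6905, 11.2287) (0, 10.2908) (0, 0) (22, 0) (22, 9.1463)]
7. shoelace: 228.2139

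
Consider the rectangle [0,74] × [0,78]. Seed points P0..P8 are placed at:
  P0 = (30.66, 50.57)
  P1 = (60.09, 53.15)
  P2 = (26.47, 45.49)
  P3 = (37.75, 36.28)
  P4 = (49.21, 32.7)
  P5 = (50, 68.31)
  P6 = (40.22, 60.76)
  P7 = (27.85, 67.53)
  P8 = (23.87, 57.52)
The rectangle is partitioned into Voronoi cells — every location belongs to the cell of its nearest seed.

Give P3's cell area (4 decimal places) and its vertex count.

1. box [0,74]×[0,78]: [(0, 0) (74, 0) (74, 78) (0, 78)]
2. ⊥bis P3·P0 via (34.205,43.425): [(0, 26.4541) (0, 0) (74, 0) (74, 63.1693)]  |A|=3316.0689
3. ⊥bis P3·P1 via (48.92,44.715): [(45.618, 49.0876) (0, 26.4541) (0, 0) (74, 0) (74, 11.503)]  |A|=2582.8725
4. ⊥bis P3·P2 via (32.11,40.885): [(45.618, 49.0876) (34.1695, 43.4074) (0, 1.5581) (0, 0) (74, 0) (74, 11.503)]  |A|=2157.5296
5. ⊥bis P3·P4 via (43.48,34.49): [(47.3314, 46.8187) (45.618, 49.0876) (34.1695, 43.4074) (0, 1.5581) (0, 0) (32.7056, 0)]  |A|=1037.471
6. ⊥bis P3·P5 via (43.875,52.295): [(47.3314, 46.8187) (45.618, 49.0876) (34.1695, 43.4074) (0, 1.5581) (0, 0) (32.7056, 0)]  |A|=1037.471
7. ⊥bis P3·P6 via (38.985,48.52): [(47.3314, 46.8187) (46.6291, 47.7487) (43.5464, 48.0598) (34.1695, 43.4074) (0, 1.5581) (0, 0) (32.7056, 0)]  |A|=1035.5646
8. ⊥bis P3·P7 via (32.8,51.905): [(47.3314, 46.8187) (46.6291, 47.7487) (43.5464, 48.0598) (34.1695, 43.4074) (0, 1.5581) (0, 0) (32.7056, 0)]  |A|=1035.5646
9. ⊥bis P3·P8 via (30.81,46.9): [(47.3314, 46.8187) (46.6291, 47.7487) (43.5464, 48.0598) (34.1695, 43.4074) (0, 1.5581) (0, 0) (32.7056, 0)]  |A|=1035.5646
10. canonical 7-gon: [(47.3314, 46.8187) (46.6291, 47.7487) (43.5464, 48.0598) (34.1695, 43.4074) (0, 1.5581) (0, 0) (32.7056, 0)]
11. shoelace: 1035.5646

Area of P3's cell: 1035.5646 (7 vertices)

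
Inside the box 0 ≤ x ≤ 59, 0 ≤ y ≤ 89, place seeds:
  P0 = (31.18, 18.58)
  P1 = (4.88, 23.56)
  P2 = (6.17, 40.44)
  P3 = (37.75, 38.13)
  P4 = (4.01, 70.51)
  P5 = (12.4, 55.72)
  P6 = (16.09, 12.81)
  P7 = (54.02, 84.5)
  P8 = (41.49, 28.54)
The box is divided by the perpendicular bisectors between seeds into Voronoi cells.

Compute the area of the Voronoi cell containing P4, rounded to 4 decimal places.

Area of P4's cell: 629.6420

1. box [0,59]×[0,89]: [(0, 0) (59, 0) (59, 89) (0, 89)]
2. ⊥bis P4·P0 via (17.595,44.545): [(0, 35.3392) (59, 66.2083) (59, 89) (0, 89)]  |A|=2255.3489
3. ⊥bis P4·P1 via (4.445,47.035): [(0, 46.9526) (23.0117, 47.379) (59, 66.2083) (59, 89) (0, 89)]  |A|=2121.7266
4. ⊥bis P4·P2 via (5.09,55.475): [(0, 55.1094) (43.8001, 58.2556) (59, 66.2083) (59, 89) (0, 89)]  |A|=1822.3812
5. ⊥bis P4·P3 via (20.88,54.32): [(0, 55.1094) (23.2396, 56.7787) (54.1621, 89) (0, 89)]  |A|=1266.3887
6. ⊥bis P4·P5 via (8.205,63.115): [(0, 58.4605) (53.8354, 89) (0, 89)]  |A|=822.0531
7. ⊥bis P4·P6 via (10.05,41.66): [(0, 58.4605) (53.8354, 89) (0, 89)]  |A|=822.0531
8. ⊥bis P4·P7 via (29.015,77.505): [(0, 58.4605) (29.6391, 75.274) (25.7993, 89) (0, 89)]  |A|=629.642
9. ⊥bis P4·P8 via (22.75,49.525): [(0, 58.4605) (29.6391, 75.274) (25.7993, 89) (0, 89)]  |A|=629.642
10. canonical 4-gon: [(0, 58.4605) (29.6391, 75.274) (25.7993, 89) (0, 89)]
11. shoelace: 629.642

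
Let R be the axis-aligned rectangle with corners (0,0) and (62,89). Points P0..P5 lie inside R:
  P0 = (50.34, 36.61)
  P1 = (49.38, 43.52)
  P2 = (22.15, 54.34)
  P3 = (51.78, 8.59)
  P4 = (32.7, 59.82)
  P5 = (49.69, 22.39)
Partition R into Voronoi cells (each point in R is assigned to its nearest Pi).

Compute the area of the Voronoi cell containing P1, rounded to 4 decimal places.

1. box [0,62]×[0,89]: [(0, 0) (62, 0) (62, 89) (0, 89)]
2. ⊥bis P1·P0 via (49.86,40.065): [(0, 33.138) (62, 41.7516) (62, 89) (0, 89)]  |A|=3196.4226
3. ⊥bis P1·P2 via (35.765,48.93): [(31.213, 37.4744) (62, 41.7516) (62, 89) (51.687, 89)]  |A|=993.0076
4. ⊥bis P1·P3 via (50.58,26.055): [(31.213, 37.4744) (62, 41.7516) (62, 89) (51.687, 89)]  |A|=993.0076
5. ⊥bis P1·P4 via (41.04,51.67): [(33.9851, 44.4506) (31.213, 37.4744) (62, 41.7516) (62, 73.1186)]  |A|=540.8324
6. ⊥bis P1·P5 via (49.535,32.955): [(33.9851, 44.4506) (31.213, 37.4744) (62, 41.7516) (62, 73.1186)]  |A|=540.8324
7. canonical 4-gon: [(33.9851, 44.4506) (31.213, 37.4744) (62, 41.7516) (62, 73.1186)]
8. shoelace: 540.8324

Area of P1's cell: 540.8324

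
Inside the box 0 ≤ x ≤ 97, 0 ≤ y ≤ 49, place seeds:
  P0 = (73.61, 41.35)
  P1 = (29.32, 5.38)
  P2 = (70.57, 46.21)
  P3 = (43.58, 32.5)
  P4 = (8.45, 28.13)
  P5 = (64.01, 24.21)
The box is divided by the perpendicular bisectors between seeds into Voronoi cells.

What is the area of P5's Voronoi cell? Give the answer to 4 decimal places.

Area of P5's cell: 1310.1165

1. box [0,97]×[0,49]: [(0, 0) (97, 0) (97, 49) (0, 49)]
2. ⊥bis P5·P0 via (68.81,32.78): [(0, 0) (97, 0) (97, 16.991) (39.8505, 49) (0, 49)]  |A|=3838.3506
3. ⊥bis P5·P1 via (46.665,14.795): [(54.6958, 0) (97, 0) (97, 16.991) (39.8505, 49) (28.0983, 49)]  |A|=1809.8951
4. ⊥bis P5·P2 via (67.29,35.21): [(29.4607, 46.49) (54.6958, 0) (97, 0) (97, 16.991) (61.2626, 37.0073)]  |A|=1705.9728
5. ⊥bis P5·P3 via (53.795,28.355): [(57.7329, 38.0597) (47.5964, 13.0791) (54.6958, 0) (97, 0) (97, 16.991) (61.2626, 37.0073)]  |A|=1310.1165
6. ⊥bis P5·P4 via (36.23,26.17): [(57.7329, 38.0597) (47.5964, 13.0791) (54.6958, 0) (97, 0) (97, 16.991) (61.2626, 37.0073)]  |A|=1310.1165
7. canonical 6-gon: [(57.7329, 38.0597) (47.5964, 13.0791) (54.6958, 0) (97, 0) (97, 16.991) (61.2626, 37.0073)]
8. shoelace: 1310.1165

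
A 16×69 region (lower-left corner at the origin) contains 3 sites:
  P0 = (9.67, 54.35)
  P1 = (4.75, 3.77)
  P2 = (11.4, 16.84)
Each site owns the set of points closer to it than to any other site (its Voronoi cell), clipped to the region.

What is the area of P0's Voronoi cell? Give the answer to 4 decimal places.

1. box [0,16]×[0,69]: [(0, 0) (16, 0) (16, 69) (0, 69)]
2. ⊥bis P0·P1 via (7.21,29.06): [(0, 29.7613) (16, 28.205) (16, 69) (0, 69)]  |A|=640.2695
3. ⊥bis P0·P2 via (10.535,35.595): [(0, 35.1091) (16, 35.8471) (16, 69) (0, 69)]  |A|=536.3507
4. canonical 4-gon: [(0, 35.1091) (16, 35.8471) (16, 69) (0, 69)]
5. shoelace: 536.3507

Area of P0's cell: 536.3507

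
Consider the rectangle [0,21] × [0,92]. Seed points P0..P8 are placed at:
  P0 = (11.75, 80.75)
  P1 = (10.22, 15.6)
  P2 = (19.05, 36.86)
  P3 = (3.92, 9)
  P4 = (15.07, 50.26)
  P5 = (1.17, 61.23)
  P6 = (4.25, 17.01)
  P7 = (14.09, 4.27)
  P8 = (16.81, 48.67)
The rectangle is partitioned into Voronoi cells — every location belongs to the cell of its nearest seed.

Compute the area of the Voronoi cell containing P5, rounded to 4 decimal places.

1. box [0,21]×[0,92]: [(0, 0) (21, 0) (21, 92) (0, 92)]
2. ⊥bis P5·P0 via (6.46,70.99): [(0, 74.4914) (0, 0) (21, 0) (21, 63.1092)]  |A|=1444.806
3. ⊥bis P5·P1 via (5.695,38.415): [(0, 74.4914) (0, 37.2855) (21, 41.4505) (21, 63.1092)]  |A|=618.0781
4. ⊥bis P5·P2 via (10.11,49.045): [(0, 74.4914) (0, 41.6274) (21, 57.0349) (21, 63.1092)]  |A|=408.8521
5. ⊥bis P5·P3 via (2.545,35.115): [(0, 74.4914) (0, 41.6274) (21, 57.0349) (21, 63.1092)]  |A|=408.8521
6. ⊥bis P5·P4 via (8.12,55.745): [(16.0495, 65.7924) (0, 74.4914) (0, 45.4562)]  |A|=233
7. ⊥bis P5·P6 via (2.71,39.12): [(16.0495, 65.7924) (0, 74.4914) (0, 45.4562)]  |A|=233
8. ⊥bis P5·P7 via (7.63,32.75): [(16.0495, 65.7924) (0, 74.4914) (0, 45.4562)]  |A|=233
9. ⊥bis P5·P8 via (8.99,54.95): [(16.0495, 65.7924) (0, 74.4914) (0, 45.4562)]  |A|=233
10. canonical 3-gon: [(16.0495, 65.7924) (0, 74.4914) (0, 45.4562)]
11. shoelace: 233

Area of P5's cell: 233.0000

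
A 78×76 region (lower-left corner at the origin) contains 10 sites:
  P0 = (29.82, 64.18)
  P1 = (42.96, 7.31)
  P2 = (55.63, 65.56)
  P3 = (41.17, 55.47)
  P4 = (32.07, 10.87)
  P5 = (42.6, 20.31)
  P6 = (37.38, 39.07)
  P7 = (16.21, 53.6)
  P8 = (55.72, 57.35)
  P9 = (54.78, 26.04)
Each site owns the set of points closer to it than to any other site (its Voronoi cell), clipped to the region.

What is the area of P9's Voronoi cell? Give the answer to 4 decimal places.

1. box [0,78]×[0,76]: [(0, 0) (78, 0) (78, 76) (0, 76)]
2. ⊥bis P9·P0 via (42.3,45.11): [(0, 17.4276) (0, 0) (78, 0) (78, 68.4732)]  |A|=3350.1294
3. ⊥bis P9·P1 via (48.87,16.675): [(23.4056, 32.7449) (75.2932, 0) (78, 0) (78, 68.4732)]  |A|=1913.4431
4. ⊥bis P9·P2 via (55.205,45.8): [(43.7314, 46.0468) (23.4056, 32.7449) (75.2932, 0) (78, 0) (78, 45.3097)]  |A|=1516.5537
5. ⊥bis P9·P3 via (47.975,40.755): [(58.7207, 45.7244) (26.471, 30.8104) (75.2932, 0) (78, 0) (78, 45.3097)]  |A|=1359.5323
6. ⊥bis P9·P4 via (43.425,18.455): [(58.7207, 45.7244) (33.1183, 33.8845) (41.5124, 21.3182) (75.2932, 0) (78, 0) (78, 45.3097)]  |A|=1304.8642
7. ⊥bis P9·P5 via (48.69,23.175): [(58.7207, 45.7244) (41.7696, 37.8853) (52.963, 14.092) (75.2932, 0) (78, 0) (78, 45.3097)]  |A|=1137.9336
8. ⊥bis P9·P6 via (46.08,32.555): [(58.7207, 45.7244) (54.4698, 43.7585) (44.9728, 31.0765) (52.963, 14.092) (75.2932, 0) (78, 0) (78, 45.3097)]  |A|=1085.2906
9. ⊥bis P9·P7 via (35.495,39.82): [(58.7207, 45.7244) (54.4698, 43.7585) (44.9728, 31.0765) (52.963, 14.092) (75.2932, 0) (78, 0) (78, 45.3097)]  |A|=1085.2906
10. ⊥bis P9·P8 via (55.25,41.695): [(52.9756, 41.7633) (44.9728, 31.0765) (52.963, 14.092) (75.2932, 0) (78, 0) (78, 41.012)]  |A|=989.3696
11. canonical 6-gon: [(52.9756, 41.7633) (44.9728, 31.0765) (52.963, 14.092) (75.2932, 0) (78, 0) (78, 41.012)]
12. shoelace: 989.3696

Area of P9's cell: 989.3696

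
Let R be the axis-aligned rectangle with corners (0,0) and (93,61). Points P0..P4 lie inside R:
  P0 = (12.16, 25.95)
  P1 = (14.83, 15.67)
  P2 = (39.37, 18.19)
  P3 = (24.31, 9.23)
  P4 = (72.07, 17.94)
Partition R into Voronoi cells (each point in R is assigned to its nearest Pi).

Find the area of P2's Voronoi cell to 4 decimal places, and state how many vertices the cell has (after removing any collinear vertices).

1. box [0,93]×[0,61]: [(0, 0) (93, 0) (93, 61) (0, 61)]
2. ⊥bis P2·P0 via (25.765,22.07): [(19.4709, 0) (93, 0) (93, 61) (36.8674, 61)]  |A|=3954.6821
3. ⊥bis P2·P1 via (27.1,16.93): [(26.3585, 24.151) (28.8385, 0) (93, 0) (93, 61) (36.8674, 61)]  |A|=3841.5629
4. ⊥bis P2·P3 via (31.84,13.71): [(26.3585, 24.151) (26.5108, 22.6673) (39.9968, 0) (93, 0) (93, 61) (36.8674, 61)]  |A|=3715.0991
5. ⊥bis P2·P4 via (55.72,18.065): [(26.3585, 24.151) (26.5108, 22.6673) (39.9968, 0) (55.5819, 0) (56.0482, 61) (36.8674, 61)]  |A|=1446.8183
6. canonical 6-gon: [(26.3585, 24.151) (26.5108, 22.6673) (39.9968, 0) (55.5819, 0) (56.0482, 61) (36.8674, 61)]
7. shoelace: 1446.8183

Area of P2's cell: 1446.8183 (6 vertices)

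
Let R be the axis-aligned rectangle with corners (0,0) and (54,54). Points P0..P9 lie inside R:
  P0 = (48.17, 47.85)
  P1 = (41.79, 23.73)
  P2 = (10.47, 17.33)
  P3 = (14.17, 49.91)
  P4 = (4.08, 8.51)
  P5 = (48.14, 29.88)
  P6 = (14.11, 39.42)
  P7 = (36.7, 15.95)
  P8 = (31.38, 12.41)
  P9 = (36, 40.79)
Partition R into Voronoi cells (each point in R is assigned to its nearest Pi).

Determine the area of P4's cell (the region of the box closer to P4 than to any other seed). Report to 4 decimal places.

Area of P4's cell: 214.3787

1. box [0,54]×[0,54]: [(0, 0) (54, 0) (54, 54) (0, 54)]
2. ⊥bis P4·P0 via (26.125,28.18): [(0, 0) (51.2691, 0) (3.0867, 54) (0, 54)]  |A|=1467.6052
3. ⊥bis P4·P1 via (22.935,16.12): [(0, 0) (29.4411, 0) (11.4124, 44.669) (3.0867, 54) (0, 54)]  |A|=980.0898
4. ⊥bis P4·P2 via (7.275,12.92): [(0, 18.1907) (0, 0) (25.1082, 0)]  |A|=228.3678
5. ⊥bis P4·P3 via (9.125,29.21): [(0, 18.1907) (0, 0) (25.1082, 0)]  |A|=228.3678
6. ⊥bis P4·P5 via (26.11,19.195): [(0, 18.1907) (0, 0) (25.1082, 0)]  |A|=228.3678
7. ⊥bis P4·P6 via (9.095,23.965): [(0, 18.1907) (0, 0) (25.1082, 0)]  |A|=228.3678
8. ⊥bis P4·P7 via (20.39,12.23): [(22.7976, 1.674) (0, 18.1907) (0, 0) (23.1794, 0)]  |A|=226.7533
9. ⊥bis P4·P8 via (17.73,10.46): [(18.545, 4.755) (0, 18.1907) (0, 0) (19.2243, 0)]  |A|=214.3787
10. ⊥bis P4·P9 via (20.04,24.65): [(18.545, 4.755) (0, 18.1907) (0, 0) (19.2243, 0)]  |A|=214.3787
11. canonical 4-gon: [(18.545, 4.755) (0, 18.1907) (0, 0) (19.2243, 0)]
12. shoelace: 214.3787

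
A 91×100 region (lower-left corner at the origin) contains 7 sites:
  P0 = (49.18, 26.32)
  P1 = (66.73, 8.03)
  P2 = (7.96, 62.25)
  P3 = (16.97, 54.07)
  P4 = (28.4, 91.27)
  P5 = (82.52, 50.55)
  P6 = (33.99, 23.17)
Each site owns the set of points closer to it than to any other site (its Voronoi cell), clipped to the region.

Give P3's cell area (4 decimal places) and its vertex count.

1. box [0,91]×[0,100]: [(0, 0) (91, 0) (91, 100) (0, 100)]
2. ⊥bis P3·P0 via (33.075,40.195): [(0, 1.8042) (84.599, 100) (0, 100)]  |A|=4153.6359
3. ⊥bis P3·P1 via (41.85,31.05): [(0, 1.8042) (84.599, 100) (0, 100)]  |A|=4153.6359
4. ⊥bis P3·P2 via (12.465,58.16): [(0, 44.4302) (0, 1.8042) (84.599, 100) (50.4507, 100)]  |A|=2751.8685
5. ⊥bis P3·P4 via (22.685,72.67): [(24.9942, 71.9605) (0, 44.4302) (0, 1.8042) (53.0226, 63.3485)]  |A|=1623.5097
6. ⊥bis P3·P5 via (49.745,52.31): [(50.3813, 64.1601) (24.9942, 71.9605) (0, 44.4302) (0, 1.8042) (50.1593, 60.0251)]  |A|=1617.9589
7. ⊥bis P3·P6 via (25.48,38.62): [(50.3813, 64.1601) (24.9942, 71.9605) (0, 44.4302) (0, 24.5854) (37.3517, 45.159) (50.1593, 60.0251)]  |A|=1192.5004
8. canonical 6-gon: [(50.3813, 64.1601) (24.9942, 71.9605) (0, 44.4302) (0, 24.5854) (37.3517, 45.159) (50.1593, 60.0251)]
9. shoelace: 1192.5004

Area of P3's cell: 1192.5004 (6 vertices)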